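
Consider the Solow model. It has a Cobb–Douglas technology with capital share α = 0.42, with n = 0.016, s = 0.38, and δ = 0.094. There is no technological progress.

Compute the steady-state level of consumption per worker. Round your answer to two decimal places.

In steady state, investment equals break-even investment: s·k^α = (n + δ)·k.
Rearranging, k^(1−α) = s / (n + δ).
k^0.58 = 0.38 / (0.016 + 0.094) = 0.38 / 0.110 = 3.4545
k* = 3.4545^(1/0.58) ≈ 8.4772
y* = (k*)^α = 8.4772^0.42 ≈ 2.4540
c* = (1 − s)·y* = (1 − 0.38) × 2.4540 ≈ 1.5215

c* = 1.52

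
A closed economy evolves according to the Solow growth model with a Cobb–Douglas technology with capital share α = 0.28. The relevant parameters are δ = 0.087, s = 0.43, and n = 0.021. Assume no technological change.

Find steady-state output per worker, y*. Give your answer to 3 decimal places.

At the steady state, Δk = 0, so s·k^α = (n + δ)·k.
Dividing both sides by k: k^(1−α) = s / (n + δ).
k^0.72 = 0.43 / (0.021 + 0.087) = 0.43 / 0.108 = 3.9815
k* = 3.9815^(1/0.72) ≈ 6.8139
y* = (k*)^α = 6.8139^0.28 ≈ 1.7114

y* ≈ 1.711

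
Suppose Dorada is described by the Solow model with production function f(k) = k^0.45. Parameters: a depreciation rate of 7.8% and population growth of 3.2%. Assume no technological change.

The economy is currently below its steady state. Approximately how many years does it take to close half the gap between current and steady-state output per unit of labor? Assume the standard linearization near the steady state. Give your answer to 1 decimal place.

Near the steady state the convergence rate is λ = (1 − α)(n + δ).
λ = (1 − 0.45) × 0.110 = 0.55 × 0.110 = 0.0605
Half-life = ln 2 / λ = 0.6931 / 0.0605 ≈ 11.46 years

half-life ≈ 11.5 years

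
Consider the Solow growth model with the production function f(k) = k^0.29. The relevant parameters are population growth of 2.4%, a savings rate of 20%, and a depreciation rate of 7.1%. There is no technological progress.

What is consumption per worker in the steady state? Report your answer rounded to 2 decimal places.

In steady state, investment equals break-even investment: s·k^α = (n + δ)·k.
Rearranging, k^(1−α) = s / (n + δ).
k^0.71 = 0.20 / (0.024 + 0.071) = 0.20 / 0.095 = 2.1053
k* = 2.1053^(1/0.71) ≈ 2.8535
y* = (k*)^α = 2.8535^0.29 ≈ 1.3554
c* = (1 − s)·y* = (1 − 0.20) × 1.3554 ≈ 1.0843

c* ≈ 1.08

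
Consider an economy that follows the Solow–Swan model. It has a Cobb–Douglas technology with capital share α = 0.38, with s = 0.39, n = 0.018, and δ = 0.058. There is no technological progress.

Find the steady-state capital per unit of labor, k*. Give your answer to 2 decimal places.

Steady state requires s·f(k) = (n + δ)·k, i.e. s·k^α = (n + δ)·k.
Dividing both sides by k: k^(1−α) = s / (n + δ).
k^0.62 = 0.39 / (0.018 + 0.058) = 0.39 / 0.076 = 5.1316
k* = 5.1316^(1/0.62) ≈ 13.9820

k* = 13.98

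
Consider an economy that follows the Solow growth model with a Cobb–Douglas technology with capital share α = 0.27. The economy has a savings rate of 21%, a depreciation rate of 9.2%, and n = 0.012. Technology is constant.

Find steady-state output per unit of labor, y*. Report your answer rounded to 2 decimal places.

Steady state requires s·f(k) = (n + δ)·k, i.e. s·k^α = (n + δ)·k.
Dividing both sides by k: k^(1−α) = s / (n + δ).
k^0.73 = 0.21 / (0.012 + 0.092) = 0.21 / 0.104 = 2.0192
k* = 2.0192^(1/0.73) ≈ 2.6185
y* = (k*)^α = 2.6185^0.27 ≈ 1.2968

y* = 1.30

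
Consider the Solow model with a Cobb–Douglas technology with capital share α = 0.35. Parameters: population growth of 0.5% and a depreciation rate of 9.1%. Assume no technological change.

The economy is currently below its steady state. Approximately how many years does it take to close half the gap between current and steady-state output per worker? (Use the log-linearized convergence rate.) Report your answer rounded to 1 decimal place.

Near the steady state the convergence rate is λ = (1 − α)(n + δ).
λ = (1 − 0.35) × 0.096 = 0.65 × 0.096 = 0.0624
Half-life = ln 2 / λ = 0.6931 / 0.0624 ≈ 11.11 years

about 11.1 years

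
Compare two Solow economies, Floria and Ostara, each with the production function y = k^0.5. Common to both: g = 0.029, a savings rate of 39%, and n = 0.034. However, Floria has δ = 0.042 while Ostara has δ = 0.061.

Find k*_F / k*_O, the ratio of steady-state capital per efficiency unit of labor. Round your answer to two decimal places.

Steady-state k* = [s/(n + g + δ)]^(1/(1−α)), so the ratio is [ (s_F/(n + g + δ)_F) / (s_O/(n + g + δ)_O) ]^2.
s_F/(n + g + δ)_F = 0.39/0.105 = 3.7143; s_O/(n + g + δ)_O = 0.39/0.124 = 3.1452.
Ratio = (3.7143/3.1452)^2 = 1.1809^2 ≈ 1.3945

k*_F / k*_O ≈ 1.39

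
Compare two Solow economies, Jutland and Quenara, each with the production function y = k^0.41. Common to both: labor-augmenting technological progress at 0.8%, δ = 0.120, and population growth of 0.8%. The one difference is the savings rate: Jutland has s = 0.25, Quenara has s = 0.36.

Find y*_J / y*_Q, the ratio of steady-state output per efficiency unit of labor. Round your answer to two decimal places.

Steady-state y* = [s/(n + g + δ)]^(α/(1−α)), so the ratio is [ (s_J/(n + g + δ)_J) / (s_Q/(n + g + δ)_Q) ]^0.6949.
s_J/(n + g + δ)_J = 0.25/0.136 = 1.8382; s_Q/(n + g + δ)_Q = 0.36/0.136 = 2.6471.
Ratio = (1.8382/2.6471)^0.6949 = 0.6944^0.6949 ≈ 0.7761

ratio ≈ 0.78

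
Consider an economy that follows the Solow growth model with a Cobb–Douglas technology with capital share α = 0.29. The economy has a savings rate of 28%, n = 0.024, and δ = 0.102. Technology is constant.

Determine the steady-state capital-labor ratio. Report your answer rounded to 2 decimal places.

In steady state, investment equals break-even investment: s·k^α = (n + δ)·k.
Dividing both sides by k: k^(1−α) = s / (n + δ).
k^0.71 = 0.28 / (0.024 + 0.102) = 0.28 / 0.126 = 2.2222
k* = 2.2222^(1/0.71) ≈ 3.0791

k* ≈ 3.08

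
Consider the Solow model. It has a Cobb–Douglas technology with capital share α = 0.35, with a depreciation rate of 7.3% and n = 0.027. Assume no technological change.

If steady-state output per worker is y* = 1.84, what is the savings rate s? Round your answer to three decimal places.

s ≈ 0.310

At the steady state, Δk = 0, so s·k^α = (n + δ)·k.
Since y* = [s/(n + δ)]^(α/(1−α)), we have s/(n + δ) = (y*)^((1−α)/α) = 1.84^1.8571 = 3.1031.
Therefore s = 3.1031 × (n + δ) = 3.1031 × 0.100 = 0.3103.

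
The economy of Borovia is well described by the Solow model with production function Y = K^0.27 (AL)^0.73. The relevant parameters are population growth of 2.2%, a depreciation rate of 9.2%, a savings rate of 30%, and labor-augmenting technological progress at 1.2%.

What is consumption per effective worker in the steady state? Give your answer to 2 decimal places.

Steady state requires s·f(k) = (n + g + δ)·k, i.e. s·k^α = (n + g + δ)·k.
Rearranging, k^(1−α) = s / (n + g + δ).
k^0.73 = 0.30 / (0.022 + 0.012 + 0.092) = 0.30 / 0.126 = 2.3810
k* = 2.3810^(1/0.73) ≈ 3.2818
y* = (k*)^α = 3.2818^0.27 ≈ 1.3783
c* = (1 − s)·y* = (1 − 0.30) × 1.3783 ≈ 0.9648

c* = 0.96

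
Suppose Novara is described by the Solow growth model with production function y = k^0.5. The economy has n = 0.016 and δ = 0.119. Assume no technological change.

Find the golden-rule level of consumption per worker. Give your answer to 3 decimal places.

c_gold ≈ 1.852

At the golden rule, f'(k) = n + δ, so α·k^(α−1) = n + δ and k_gold = (α/(n + δ))^(1/(1−α)).
k_gold = (0.5/0.135)^(1/0.5) = 3.7037^2 ≈ 13.7174
c_gold = f(k_gold) − (n + δ)·k_gold = 3.7037 − 0.135×13.7174 ≈ 1.8519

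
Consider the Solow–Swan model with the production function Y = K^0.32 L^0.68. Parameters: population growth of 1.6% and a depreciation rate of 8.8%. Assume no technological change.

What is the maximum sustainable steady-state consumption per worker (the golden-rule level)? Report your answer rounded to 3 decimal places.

At the golden rule, f'(k) = n + δ, so α·k^(α−1) = n + δ and k_gold = (α/(n + δ))^(1/(1−α)).
k_gold = (0.32/0.104)^(1/0.68) = 3.0769^1.4706 ≈ 5.2218
c_gold = f(k_gold) − (n + δ)·k_gold = 1.6971 − 0.104×5.2218 ≈ 1.1540

c_gold ≈ 1.154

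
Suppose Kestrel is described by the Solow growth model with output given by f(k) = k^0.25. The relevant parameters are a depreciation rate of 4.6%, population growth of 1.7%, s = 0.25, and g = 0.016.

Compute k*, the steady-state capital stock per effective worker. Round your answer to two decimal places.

k* ≈ 4.65

Steady state requires s·f(k) = (n + g + δ)·k, i.e. s·k^α = (n + g + δ)·k.
Dividing both sides by k: k^(1−α) = s / (n + g + δ).
k^0.75 = 0.25 / (0.017 + 0.016 + 0.046) = 0.25 / 0.079 = 3.1646
k* = 3.1646^(1/0.75) ≈ 4.6461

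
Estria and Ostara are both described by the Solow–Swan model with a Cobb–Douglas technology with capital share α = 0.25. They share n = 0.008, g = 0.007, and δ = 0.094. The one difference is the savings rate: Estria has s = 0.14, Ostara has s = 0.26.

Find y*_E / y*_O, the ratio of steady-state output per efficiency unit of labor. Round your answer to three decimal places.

Steady-state y* = [s/(n + g + δ)]^(α/(1−α)), so the ratio is [ (s_E/(n + g + δ)_E) / (s_O/(n + g + δ)_O) ]^0.3333.
s_E/(n + g + δ)_E = 0.14/0.109 = 1.2844; s_O/(n + g + δ)_O = 0.26/0.109 = 2.3853.
Ratio = (1.2844/2.3853)^0.3333 = 0.5385^0.3333 ≈ 0.8136

ratio ≈ 0.814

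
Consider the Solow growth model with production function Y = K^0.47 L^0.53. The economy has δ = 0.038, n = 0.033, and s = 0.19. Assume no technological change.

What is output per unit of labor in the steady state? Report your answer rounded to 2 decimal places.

At the steady state, Δk = 0, so s·k^α = (n + δ)·k.
Rearranging, k^(1−α) = s / (n + δ).
k^0.53 = 0.19 / (0.033 + 0.038) = 0.19 / 0.071 = 2.6761
k* = 2.6761^(1/0.53) ≈ 6.4063
y* = (k*)^α = 6.4063^0.47 ≈ 2.3939

y* = 2.39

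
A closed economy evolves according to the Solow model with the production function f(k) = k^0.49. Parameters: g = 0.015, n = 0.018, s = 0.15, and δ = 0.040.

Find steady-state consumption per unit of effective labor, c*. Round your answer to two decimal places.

c* = 1.70

At the steady state, Δk = 0, so s·k^α = (n + g + δ)·k.
Rearranging, k^(1−α) = s / (n + g + δ).
k^0.51 = 0.15 / (0.018 + 0.015 + 0.040) = 0.15 / 0.073 = 2.0548
k* = 2.0548^(1/0.51) ≈ 4.1046
y* = (k*)^α = 4.1046^0.49 ≈ 1.9976
c* = (1 − s)·y* = (1 − 0.15) × 1.9976 ≈ 1.6980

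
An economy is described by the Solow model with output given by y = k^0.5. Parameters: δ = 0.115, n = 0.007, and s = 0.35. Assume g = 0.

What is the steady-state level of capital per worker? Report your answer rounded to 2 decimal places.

At the steady state, Δk = 0, so s·k^α = (n + δ)·k.
Rearranging, k^(1−α) = s / (n + δ).
k^0.5 = 0.35 / (0.007 + 0.115) = 0.35 / 0.122 = 2.8689
k* = 2.8689^(1/0.5) ≈ 8.2306

k* ≈ 8.23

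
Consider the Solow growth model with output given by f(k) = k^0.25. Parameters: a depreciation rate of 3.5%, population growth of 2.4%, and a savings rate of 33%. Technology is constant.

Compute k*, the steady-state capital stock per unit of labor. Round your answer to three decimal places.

At the steady state, Δk = 0, so s·k^α = (n + δ)·k.
Rearranging, k^(1−α) = s / (n + δ).
k^0.75 = 0.33 / (0.024 + 0.035) = 0.33 / 0.059 = 5.5932
k* = 5.5932^(1/0.75) ≈ 9.9284

k* ≈ 9.928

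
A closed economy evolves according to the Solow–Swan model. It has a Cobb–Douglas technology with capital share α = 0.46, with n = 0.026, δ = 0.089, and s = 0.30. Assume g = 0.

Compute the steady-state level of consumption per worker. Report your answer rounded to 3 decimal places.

c* = 1.584

At the steady state, Δk = 0, so s·k^α = (n + δ)·k.
Dividing both sides by k: k^(1−α) = s / (n + δ).
k^0.54 = 0.30 / (0.026 + 0.089) = 0.30 / 0.115 = 2.6087
k* = 2.6087^(1/0.54) ≈ 5.9041
y* = (k*)^α = 5.9041^0.46 ≈ 2.2632
c* = (1 − s)·y* = (1 − 0.30) × 2.2632 ≈ 1.5842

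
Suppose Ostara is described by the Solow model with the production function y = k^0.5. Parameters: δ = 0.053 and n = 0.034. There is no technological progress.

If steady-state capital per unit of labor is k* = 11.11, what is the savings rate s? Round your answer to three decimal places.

s ≈ 0.290

In steady state, investment equals break-even investment: s·k^α = (n + δ)·k.
So s / (n + δ) = (k*)^(1−α) = 11.11^0.5 = 3.3332.
Therefore s = 3.3332 × (n + δ) = 3.3332 × 0.087 = 0.2900.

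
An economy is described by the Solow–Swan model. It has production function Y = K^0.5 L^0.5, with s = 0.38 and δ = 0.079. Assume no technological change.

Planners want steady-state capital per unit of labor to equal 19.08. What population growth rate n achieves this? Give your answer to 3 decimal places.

In steady state, investment equals break-even investment: s·k^α = (n + δ)·k.
So s / (n + δ) = (k*)^(1−α) = 19.08^0.5 = 4.3681.
Therefore n + δ = s / 4.3681 = 0.38 / 4.3681 = 0.0870, so n = 0.0870 − 0.079 = 0.0080.

n ≈ 0.008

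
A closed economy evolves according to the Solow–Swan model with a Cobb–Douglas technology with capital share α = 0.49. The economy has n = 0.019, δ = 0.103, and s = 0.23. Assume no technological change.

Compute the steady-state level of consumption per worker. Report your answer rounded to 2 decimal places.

In steady state, investment equals break-even investment: s·k^α = (n + δ)·k.
Rearranging, k^(1−α) = s / (n + δ).
k^0.51 = 0.23 / (0.019 + 0.103) = 0.23 / 0.122 = 1.8852
k* = 1.8852^(1/0.51) ≈ 3.4667
y* = (k*)^α = 3.4667^0.49 ≈ 1.8389
c* = (1 − s)·y* = (1 − 0.23) × 1.8389 ≈ 1.4160

c* ≈ 1.42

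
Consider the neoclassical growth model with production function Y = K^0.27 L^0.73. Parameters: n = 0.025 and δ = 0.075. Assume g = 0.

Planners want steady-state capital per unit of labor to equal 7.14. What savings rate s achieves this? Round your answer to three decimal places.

s ≈ 0.420

In steady state, investment equals break-even investment: s·k^α = (n + δ)·k.
So s / (n + δ) = (k*)^(1−α) = 7.14^0.73 = 4.1995.
Therefore s = 4.1995 × (n + δ) = 4.1995 × 0.100 = 0.4200.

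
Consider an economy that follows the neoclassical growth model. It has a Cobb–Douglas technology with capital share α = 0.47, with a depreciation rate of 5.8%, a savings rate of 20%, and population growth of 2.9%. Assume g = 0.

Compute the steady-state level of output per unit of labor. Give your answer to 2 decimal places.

At the steady state, Δk = 0, so s·k^α = (n + δ)·k.
Dividing both sides by k: k^(1−α) = s / (n + δ).
k^0.53 = 0.20 / (0.029 + 0.058) = 0.20 / 0.087 = 2.2989
k* = 2.2989^(1/0.53) ≈ 4.8096
y* = (k*)^α = 4.8096^0.47 ≈ 2.0921

y* = 2.09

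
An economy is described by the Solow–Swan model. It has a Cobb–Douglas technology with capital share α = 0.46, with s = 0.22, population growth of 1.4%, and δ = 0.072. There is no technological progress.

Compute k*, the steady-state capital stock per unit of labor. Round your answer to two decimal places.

k* = 5.69

At the steady state, Δk = 0, so s·k^α = (n + δ)·k.
Rearranging, k^(1−α) = s / (n + δ).
k^0.54 = 0.22 / (0.014 + 0.072) = 0.22 / 0.086 = 2.5581
k* = 2.5581^(1/0.54) ≈ 5.6938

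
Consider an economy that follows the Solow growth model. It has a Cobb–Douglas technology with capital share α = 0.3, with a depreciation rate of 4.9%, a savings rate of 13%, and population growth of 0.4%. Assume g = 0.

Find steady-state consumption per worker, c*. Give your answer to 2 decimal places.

c* = 1.28

Steady state requires s·f(k) = (n + δ)·k, i.e. s·k^α = (n + δ)·k.
Dividing both sides by k: k^(1−α) = s / (n + δ).
k^0.7 = 0.13 / (0.004 + 0.049) = 0.13 / 0.053 = 2.4528
k* = 2.4528^(1/0.7) ≈ 3.6030
y* = (k*)^α = 3.6030^0.3 ≈ 1.4689
c* = (1 − s)·y* = (1 − 0.13) × 1.4689 ≈ 1.2779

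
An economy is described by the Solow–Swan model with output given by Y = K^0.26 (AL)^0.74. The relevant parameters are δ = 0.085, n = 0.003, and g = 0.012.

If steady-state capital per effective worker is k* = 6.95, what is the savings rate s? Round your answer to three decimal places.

At the steady state, Δk = 0, so s·k^α = (n + g + δ)·k.
So s / (n + g + δ) = (k*)^(1−α) = 6.95^0.74 = 4.1983.
Therefore s = 4.1983 × (n + g + δ) = 4.1983 × 0.100 = 0.4198.

s ≈ 0.420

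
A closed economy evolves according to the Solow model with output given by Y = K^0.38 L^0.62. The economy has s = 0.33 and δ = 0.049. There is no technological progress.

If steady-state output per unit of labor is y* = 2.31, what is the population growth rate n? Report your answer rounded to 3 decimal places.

At the steady state, Δk = 0, so s·k^α = (n + δ)·k.
Since y* = [s/(n + δ)]^(α/(1−α)), we have s/(n + δ) = (y*)^((1−α)/α) = 2.31^1.6316 = 3.9198.
Therefore n + δ = s / 3.9198 = 0.33 / 3.9198 = 0.0842, so n = 0.0842 − 0.049 = 0.0352.

n ≈ 0.035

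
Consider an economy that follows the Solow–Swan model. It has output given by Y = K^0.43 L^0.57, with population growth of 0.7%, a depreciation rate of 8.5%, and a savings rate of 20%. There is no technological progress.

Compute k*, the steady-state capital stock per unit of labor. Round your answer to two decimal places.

k* ≈ 3.91

Steady state requires s·f(k) = (n + δ)·k, i.e. s·k^α = (n + δ)·k.
Rearranging, k^(1−α) = s / (n + δ).
k^0.57 = 0.20 / (0.007 + 0.085) = 0.20 / 0.092 = 2.1739
k* = 2.1739^(1/0.57) ≈ 3.9052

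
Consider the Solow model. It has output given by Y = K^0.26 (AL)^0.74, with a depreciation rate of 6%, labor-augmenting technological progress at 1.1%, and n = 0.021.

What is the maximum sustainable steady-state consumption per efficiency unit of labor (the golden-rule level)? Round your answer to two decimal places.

c_gold ≈ 1.07

At the golden rule, f'(k) = n + g + δ, so α·k^(α−1) = n + g + δ and k_gold = (α/(n + g + δ))^(1/(1−α)).
k_gold = (0.26/0.092)^(1/0.74) = 2.8261^1.3514 ≈ 4.0713
c_gold = f(k_gold) − (n + g + δ)·k_gold = 1.4406 − 0.092×4.0713 ≈ 1.0660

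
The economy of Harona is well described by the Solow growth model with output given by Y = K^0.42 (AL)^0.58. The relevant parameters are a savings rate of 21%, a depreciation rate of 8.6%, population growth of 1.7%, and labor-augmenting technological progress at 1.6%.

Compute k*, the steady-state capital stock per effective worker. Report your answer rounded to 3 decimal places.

k* ≈ 2.663

Steady state requires s·f(k) = (n + g + δ)·k, i.e. s·k^α = (n + g + δ)·k.
Rearranging, k^(1−α) = s / (n + g + δ).
k^0.58 = 0.21 / (0.017 + 0.016 + 0.086) = 0.21 / 0.119 = 1.7647
k* = 1.7647^(1/0.58) ≈ 2.6625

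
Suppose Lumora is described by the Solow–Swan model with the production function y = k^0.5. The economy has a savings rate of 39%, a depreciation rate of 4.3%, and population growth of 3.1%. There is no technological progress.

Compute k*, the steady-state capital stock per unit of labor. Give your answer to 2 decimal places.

Steady state requires s·f(k) = (n + δ)·k, i.e. s·k^α = (n + δ)·k.
Rearranging, k^(1−α) = s / (n + δ).
k^0.5 = 0.39 / (0.031 + 0.043) = 0.39 / 0.074 = 5.2703
k* = 5.2703^(1/0.5) ≈ 27.7761

k* = 27.78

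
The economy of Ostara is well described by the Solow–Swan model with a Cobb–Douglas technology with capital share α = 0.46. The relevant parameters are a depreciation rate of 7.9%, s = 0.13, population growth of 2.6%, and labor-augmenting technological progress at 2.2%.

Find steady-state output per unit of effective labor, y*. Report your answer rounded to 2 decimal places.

y* ≈ 1.02

In steady state, investment equals break-even investment: s·k^α = (n + g + δ)·k.
Dividing both sides by k: k^(1−α) = s / (n + g + δ).
k^0.54 = 0.13 / (0.026 + 0.022 + 0.079) = 0.13 / 0.127 = 1.0236
k* = 1.0236^(1/0.54) ≈ 1.0441
y* = (k*)^α = 1.0441^0.46 ≈ 1.0200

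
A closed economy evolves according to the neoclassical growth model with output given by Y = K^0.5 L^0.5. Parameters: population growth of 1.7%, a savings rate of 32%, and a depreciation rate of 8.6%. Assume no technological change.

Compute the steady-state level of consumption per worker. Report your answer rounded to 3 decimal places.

c* = 2.113

Steady state requires s·f(k) = (n + δ)·k, i.e. s·k^α = (n + δ)·k.
Dividing both sides by k: k^(1−α) = s / (n + δ).
k^0.5 = 0.32 / (0.017 + 0.086) = 0.32 / 0.103 = 3.1068
k* = 3.1068^(1/0.5) ≈ 9.6522
y* = (k*)^α = 9.6522^0.5 ≈ 3.1068
c* = (1 − s)·y* = (1 − 0.32) × 3.1068 ≈ 2.1126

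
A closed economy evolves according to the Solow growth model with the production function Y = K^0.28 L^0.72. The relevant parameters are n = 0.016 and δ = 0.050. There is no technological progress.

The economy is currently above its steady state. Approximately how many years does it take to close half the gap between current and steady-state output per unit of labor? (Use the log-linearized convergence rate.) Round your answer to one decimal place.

Near the steady state the convergence rate is λ = (1 − α)(n + δ).
λ = (1 − 0.28) × 0.066 = 0.72 × 0.066 = 0.04752
Half-life = ln 2 / λ = 0.6931 / 0.04752 ≈ 14.59 years

t_½ ≈ 14.6 years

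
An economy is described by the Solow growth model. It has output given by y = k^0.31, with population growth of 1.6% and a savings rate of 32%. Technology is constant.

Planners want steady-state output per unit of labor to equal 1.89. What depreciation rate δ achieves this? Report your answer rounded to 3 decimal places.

δ ≈ 0.062

At the steady state, Δk = 0, so s·k^α = (n + δ)·k.
Since y* = [s/(n + δ)]^(α/(1−α)), we have s/(n + δ) = (y*)^((1−α)/α) = 1.89^2.2258 = 4.1243.
Therefore n + δ = s / 4.1243 = 0.32 / 4.1243 = 0.0776, so δ = 0.0776 − 0.016 = 0.0616.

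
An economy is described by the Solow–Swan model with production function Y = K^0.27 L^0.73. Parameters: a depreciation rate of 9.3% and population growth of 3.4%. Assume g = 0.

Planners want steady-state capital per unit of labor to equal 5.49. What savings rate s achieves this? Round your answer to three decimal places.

s ≈ 0.440

In steady state, investment equals break-even investment: s·k^α = (n + δ)·k.
So s / (n + δ) = (k*)^(1−α) = 5.49^0.73 = 3.4665.
Therefore s = 3.4665 × (n + δ) = 3.4665 × 0.127 = 0.4402.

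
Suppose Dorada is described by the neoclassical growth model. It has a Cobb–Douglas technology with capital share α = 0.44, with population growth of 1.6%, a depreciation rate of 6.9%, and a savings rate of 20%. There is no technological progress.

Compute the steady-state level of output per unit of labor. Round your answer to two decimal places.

At the steady state, Δk = 0, so s·k^α = (n + δ)·k.
Rearranging, k^(1−α) = s / (n + δ).
k^0.56 = 0.20 / (0.016 + 0.069) = 0.20 / 0.085 = 2.3529
k* = 2.3529^(1/0.56) ≈ 4.6087
y* = (k*)^α = 4.6087^0.44 ≈ 1.9587

y* = 1.96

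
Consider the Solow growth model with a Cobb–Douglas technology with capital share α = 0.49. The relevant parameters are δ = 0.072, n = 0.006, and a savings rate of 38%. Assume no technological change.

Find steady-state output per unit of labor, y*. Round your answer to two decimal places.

At the steady state, Δk = 0, so s·k^α = (n + δ)·k.
Rearranging, k^(1−α) = s / (n + δ).
k^0.51 = 0.38 / (0.006 + 0.072) = 0.38 / 0.078 = 4.8718
k* = 4.8718^(1/0.51) ≈ 22.3054
y* = (k*)^α = 22.3054^0.49 ≈ 4.5785

y* = 4.58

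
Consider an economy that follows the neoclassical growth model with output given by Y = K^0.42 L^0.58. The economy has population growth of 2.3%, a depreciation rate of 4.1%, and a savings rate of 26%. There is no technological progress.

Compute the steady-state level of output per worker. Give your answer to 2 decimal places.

y* ≈ 2.76

In steady state, investment equals break-even investment: s·k^α = (n + δ)·k.
Dividing both sides by k: k^(1−α) = s / (n + δ).
k^0.58 = 0.26 / (0.023 + 0.041) = 0.26 / 0.064 = 4.0625
k* = 4.0625^(1/0.58) ≈ 11.2110
y* = (k*)^α = 11.2110^0.42 ≈ 2.7596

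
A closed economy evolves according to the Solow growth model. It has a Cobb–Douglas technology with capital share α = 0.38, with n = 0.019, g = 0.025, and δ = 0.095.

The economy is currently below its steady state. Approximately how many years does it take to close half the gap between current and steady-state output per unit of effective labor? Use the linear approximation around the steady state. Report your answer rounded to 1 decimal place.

Near the steady state the convergence rate is λ = (1 − α)(n + g + δ).
λ = (1 − 0.38) × 0.139 = 0.62 × 0.139 = 0.08618
Half-life = ln 2 / λ = 0.6931 / 0.08618 ≈ 8.04 years

about 8.0 years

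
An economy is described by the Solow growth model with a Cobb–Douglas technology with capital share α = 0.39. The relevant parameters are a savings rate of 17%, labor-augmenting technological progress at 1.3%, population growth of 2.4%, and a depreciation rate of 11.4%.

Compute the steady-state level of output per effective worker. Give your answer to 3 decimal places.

At the steady state, Δk = 0, so s·k^α = (n + g + δ)·k.
Dividing both sides by k: k^(1−α) = s / (n + g + δ).
k^0.61 = 0.17 / (0.024 + 0.013 + 0.114) = 0.17 / 0.151 = 1.1258
k* = 1.1258^(1/0.61) ≈ 1.2144
y* = (k*)^α = 1.2144^0.39 ≈ 1.0787

y* ≈ 1.079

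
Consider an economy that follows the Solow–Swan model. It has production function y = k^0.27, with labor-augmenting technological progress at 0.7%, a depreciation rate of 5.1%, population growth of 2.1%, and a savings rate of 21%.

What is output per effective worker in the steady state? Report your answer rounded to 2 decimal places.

At the steady state, Δk = 0, so s·k^α = (n + g + δ)·k.
Rearranging, k^(1−α) = s / (n + g + δ).
k^0.73 = 0.21 / (0.021 + 0.007 + 0.051) = 0.21 / 0.079 = 2.6582
k* = 2.6582^(1/0.73) ≈ 3.8162
y* = (k*)^α = 3.8162^0.27 ≈ 1.4356

y* = 1.44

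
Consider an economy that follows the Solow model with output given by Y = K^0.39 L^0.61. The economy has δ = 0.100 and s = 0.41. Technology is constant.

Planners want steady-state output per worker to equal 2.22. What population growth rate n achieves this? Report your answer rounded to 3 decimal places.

Steady state requires s·f(k) = (n + δ)·k, i.e. s·k^α = (n + δ)·k.
Since y* = [s/(n + δ)]^(α/(1−α)), we have s/(n + δ) = (y*)^((1−α)/α) = 2.22^1.5641 = 3.4812.
Therefore n + δ = s / 3.4812 = 0.41 / 3.4812 = 0.1178, so n = 0.1178 − 0.100 = 0.0178.

n ≈ 0.018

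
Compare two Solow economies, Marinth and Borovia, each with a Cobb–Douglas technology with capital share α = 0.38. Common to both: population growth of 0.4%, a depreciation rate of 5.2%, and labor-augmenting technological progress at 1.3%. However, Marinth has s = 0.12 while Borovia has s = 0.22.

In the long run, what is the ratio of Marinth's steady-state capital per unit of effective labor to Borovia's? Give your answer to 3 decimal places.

Steady-state k* = [s/(n + g + δ)]^(1/(1−α)), so the ratio is [ (s_M/(n + g + δ)_M) / (s_B/(n + g + δ)_B) ]^1.6129.
s_M/(n + g + δ)_M = 0.12/0.069 = 1.7391; s_B/(n + g + δ)_B = 0.22/0.069 = 3.1884.
Ratio = (1.7391/3.1884)^1.6129 = 0.5454^1.6129 ≈ 0.3761

ratio ≈ 0.376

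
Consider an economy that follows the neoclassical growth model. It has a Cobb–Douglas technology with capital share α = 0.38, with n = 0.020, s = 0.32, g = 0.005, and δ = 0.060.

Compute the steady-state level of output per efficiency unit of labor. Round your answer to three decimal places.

In steady state, investment equals break-even investment: s·k^α = (n + g + δ)·k.
Rearranging, k^(1−α) = s / (n + g + δ).
k^0.62 = 0.32 / (0.020 + 0.005 + 0.060) = 0.32 / 0.085 = 3.7647
k* = 3.7647^(1/0.62) ≈ 8.4839
y* = (k*)^α = 8.4839^0.38 ≈ 2.2535

y* = 2.254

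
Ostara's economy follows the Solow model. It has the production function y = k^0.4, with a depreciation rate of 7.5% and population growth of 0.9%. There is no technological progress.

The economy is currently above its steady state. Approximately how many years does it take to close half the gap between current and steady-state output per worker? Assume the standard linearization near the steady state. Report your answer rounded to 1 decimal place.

half-life ≈ 13.8 years

Near the steady state the convergence rate is λ = (1 − α)(n + δ).
λ = (1 − 0.4) × 0.084 = 0.6 × 0.084 = 0.0504
Half-life = ln 2 / λ = 0.6931 / 0.0504 ≈ 13.75 years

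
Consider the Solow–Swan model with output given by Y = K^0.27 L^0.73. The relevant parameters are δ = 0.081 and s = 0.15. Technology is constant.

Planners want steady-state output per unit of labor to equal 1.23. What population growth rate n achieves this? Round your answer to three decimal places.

In steady state, investment equals break-even investment: s·k^α = (n + δ)·k.
Since y* = [s/(n + δ)]^(α/(1−α)), we have s/(n + δ) = (y*)^((1−α)/α) = 1.23^2.7037 = 1.7502.
Therefore n + δ = s / 1.7502 = 0.15 / 1.7502 = 0.0857, so n = 0.0857 − 0.081 = 0.0047.

n ≈ 0.005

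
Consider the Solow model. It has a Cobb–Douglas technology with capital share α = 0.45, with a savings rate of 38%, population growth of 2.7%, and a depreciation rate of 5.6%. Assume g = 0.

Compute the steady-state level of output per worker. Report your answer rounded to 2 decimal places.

Steady state requires s·f(k) = (n + δ)·k, i.e. s·k^α = (n + δ)·k.
Dividing both sides by k: k^(1−α) = s / (n + δ).
k^0.55 = 0.38 / (0.027 + 0.056) = 0.38 / 0.083 = 4.5783
k* = 4.5783^(1/0.55) ≈ 15.8957
y* = (k*)^α = 15.8957^0.45 ≈ 3.4720

y* = 3.47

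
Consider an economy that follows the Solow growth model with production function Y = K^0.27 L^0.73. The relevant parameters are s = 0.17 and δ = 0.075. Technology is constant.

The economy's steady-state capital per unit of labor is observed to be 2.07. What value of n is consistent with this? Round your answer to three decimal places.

n ≈ 0.025

At the steady state, Δk = 0, so s·k^α = (n + δ)·k.
So s / (n + δ) = (k*)^(1−α) = 2.07^0.73 = 1.7008.
Therefore n + δ = s / 1.7008 = 0.17 / 1.7008 = 0.1000, so n = 0.1000 − 0.075 = 0.0250.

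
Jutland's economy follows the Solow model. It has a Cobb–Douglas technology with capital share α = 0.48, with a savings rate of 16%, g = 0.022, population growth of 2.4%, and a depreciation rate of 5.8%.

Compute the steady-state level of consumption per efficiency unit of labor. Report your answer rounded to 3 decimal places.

Steady state requires s·f(k) = (n + g + δ)·k, i.e. s·k^α = (n + g + δ)·k.
Dividing both sides by k: k^(1−α) = s / (n + g + δ).
k^0.52 = 0.16 / (0.024 + 0.022 + 0.058) = 0.16 / 0.104 = 1.5385
k* = 1.5385^(1/0.52) ≈ 2.2898
y* = (k*)^α = 2.2898^0.48 ≈ 1.4883
c* = (1 − s)·y* = (1 − 0.16) × 1.4883 ≈ 1.2502

c* ≈ 1.250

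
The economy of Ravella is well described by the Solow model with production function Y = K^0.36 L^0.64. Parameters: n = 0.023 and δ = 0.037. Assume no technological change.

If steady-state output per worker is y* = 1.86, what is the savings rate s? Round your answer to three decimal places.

s ≈ 0.181

Steady state requires s·f(k) = (n + δ)·k, i.e. s·k^α = (n + δ)·k.
Since y* = [s/(n + δ)]^(α/(1−α)), we have s/(n + δ) = (y*)^((1−α)/α) = 1.86^1.7778 = 3.0140.
Therefore s = 3.0140 × (n + δ) = 3.0140 × 0.060 = 0.1808.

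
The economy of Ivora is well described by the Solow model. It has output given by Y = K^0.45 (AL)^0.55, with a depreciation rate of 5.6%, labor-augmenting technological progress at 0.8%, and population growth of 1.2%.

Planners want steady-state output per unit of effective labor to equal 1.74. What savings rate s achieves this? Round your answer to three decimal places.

At the steady state, Δk = 0, so s·k^α = (n + g + δ)·k.
Since y* = [s/(n + g + δ)]^(α/(1−α)), we have s/(n + g + δ) = (y*)^((1−α)/α) = 1.74^1.2222 = 1.9679.
Therefore s = 1.9679 × (n + g + δ) = 1.9679 × 0.076 = 0.1496.

s ≈ 0.150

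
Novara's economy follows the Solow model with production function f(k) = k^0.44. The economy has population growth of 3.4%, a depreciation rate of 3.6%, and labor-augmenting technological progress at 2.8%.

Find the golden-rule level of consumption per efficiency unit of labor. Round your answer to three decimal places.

c_gold ≈ 1.822

At the golden rule, f'(k) = n + g + δ, so α·k^(α−1) = n + g + δ and k_gold = (α/(n + g + δ))^(1/(1−α)).
k_gold = (0.44/0.098)^(1/0.56) = 4.4898^1.7857 ≈ 14.6111
c_gold = f(k_gold) − (n + g + δ)·k_gold = 3.2543 − 0.098×14.6111 ≈ 1.8224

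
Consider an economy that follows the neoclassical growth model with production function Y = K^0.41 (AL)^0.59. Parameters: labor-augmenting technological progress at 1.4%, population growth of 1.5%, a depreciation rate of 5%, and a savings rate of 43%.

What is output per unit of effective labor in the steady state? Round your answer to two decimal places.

In steady state, investment equals break-even investment: s·k^α = (n + g + δ)·k.
Rearranging, k^(1−α) = s / (n + g + δ).
k^0.59 = 0.43 / (0.015 + 0.014 + 0.050) = 0.43 / 0.079 = 5.4430
k* = 5.4430^(1/0.59) ≈ 17.6678
y* = (k*)^α = 17.6678^0.41 ≈ 3.2460

y* ≈ 3.25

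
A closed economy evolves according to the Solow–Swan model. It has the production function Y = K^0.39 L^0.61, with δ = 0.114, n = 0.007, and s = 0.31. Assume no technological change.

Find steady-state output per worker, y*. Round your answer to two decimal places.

Steady state requires s·f(k) = (n + δ)·k, i.e. s·k^α = (n + δ)·k.
Rearranging, k^(1−α) = s / (n + δ).
k^0.61 = 0.31 / (0.007 + 0.114) = 0.31 / 0.121 = 2.5620
k* = 2.5620^(1/0.61) ≈ 4.6752
y* = (k*)^α = 4.6752^0.39 ≈ 1.8248

y* ≈ 1.82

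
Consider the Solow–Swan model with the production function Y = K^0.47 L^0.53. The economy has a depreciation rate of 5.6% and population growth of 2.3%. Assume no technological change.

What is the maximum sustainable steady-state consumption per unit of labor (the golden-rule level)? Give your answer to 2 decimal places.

At the golden rule, f'(k) = n + δ, so α·k^(α−1) = n + δ and k_gold = (α/(n + δ))^(1/(1−α)).
k_gold = (0.47/0.079)^(1/0.53) = 5.9494^1.8868 ≈ 28.9252
c_gold = f(k_gold) − (n + δ)·k_gold = 4.8618 − 0.079×28.9252 ≈ 2.5767

c_gold ≈ 2.58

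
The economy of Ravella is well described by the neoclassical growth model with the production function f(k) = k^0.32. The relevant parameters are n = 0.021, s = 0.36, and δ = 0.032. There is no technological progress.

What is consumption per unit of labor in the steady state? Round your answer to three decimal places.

Steady state requires s·f(k) = (n + δ)·k, i.e. s·k^α = (n + δ)·k.
Dividing both sides by k: k^(1−α) = s / (n + δ).
k^0.68 = 0.36 / (0.021 + 0.032) = 0.36 / 0.053 = 6.7925
k* = 6.7925^(1/0.68) ≈ 16.7330
y* = (k*)^α = 16.7330^0.32 ≈ 2.4634
c* = (1 − s)·y* = (1 − 0.36) × 2.4634 ≈ 1.5766

c* ≈ 1.577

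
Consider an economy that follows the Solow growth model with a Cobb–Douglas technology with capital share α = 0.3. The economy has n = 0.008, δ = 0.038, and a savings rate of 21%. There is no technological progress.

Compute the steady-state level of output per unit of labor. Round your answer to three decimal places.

Steady state requires s·f(k) = (n + δ)·k, i.e. s·k^α = (n + δ)·k.
Dividing both sides by k: k^(1−α) = s / (n + δ).
k^0.7 = 0.21 / (0.008 + 0.038) = 0.21 / 0.046 = 4.5652
k* = 4.5652^(1/0.7) ≈ 8.7516
y* = (k*)^α = 8.7516^0.3 ≈ 1.9170

y* = 1.917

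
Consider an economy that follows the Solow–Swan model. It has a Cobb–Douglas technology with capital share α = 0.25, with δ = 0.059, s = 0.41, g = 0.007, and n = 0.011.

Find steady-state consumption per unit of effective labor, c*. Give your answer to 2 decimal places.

Steady state requires s·f(k) = (n + g + δ)·k, i.e. s·k^α = (n + g + δ)·k.
Rearranging, k^(1−α) = s / (n + g + δ).
k^0.75 = 0.41 / (0.011 + 0.007 + 0.059) = 0.41 / 0.077 = 5.3247
k* = 5.3247^(1/0.75) ≈ 9.2981
y* = (k*)^α = 9.2981^0.25 ≈ 1.7462
c* = (1 − s)·y* = (1 − 0.41) × 1.7462 ≈ 1.0303

c* ≈ 1.03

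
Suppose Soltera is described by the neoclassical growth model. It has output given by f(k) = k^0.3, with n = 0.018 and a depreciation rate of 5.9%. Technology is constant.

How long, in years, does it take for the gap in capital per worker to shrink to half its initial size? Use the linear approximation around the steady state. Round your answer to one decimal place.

Near the steady state the convergence rate is λ = (1 − α)(n + δ).
λ = (1 − 0.3) × 0.077 = 0.7 × 0.077 = 0.0539
Half-life = ln 2 / λ = 0.6931 / 0.0539 ≈ 12.86 years

about 12.9 years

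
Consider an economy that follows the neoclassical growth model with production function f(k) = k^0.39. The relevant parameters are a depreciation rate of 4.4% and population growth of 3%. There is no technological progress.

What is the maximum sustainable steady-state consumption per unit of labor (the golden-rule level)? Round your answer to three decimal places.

c_gold ≈ 1.765

At the golden rule, f'(k) = n + δ, so α·k^(α−1) = n + δ and k_gold = (α/(n + δ))^(1/(1−α)).
k_gold = (0.39/0.074)^(1/0.61) = 5.2703^1.6393 ≈ 15.2512
c_gold = f(k_gold) − (n + δ)·k_gold = 2.8939 − 0.074×15.2512 ≈ 1.7653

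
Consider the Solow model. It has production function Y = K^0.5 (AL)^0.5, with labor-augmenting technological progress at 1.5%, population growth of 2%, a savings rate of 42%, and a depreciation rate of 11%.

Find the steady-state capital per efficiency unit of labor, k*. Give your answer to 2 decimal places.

k* ≈ 8.39

In steady state, investment equals break-even investment: s·k^α = (n + g + δ)·k.
Rearranging, k^(1−α) = s / (n + g + δ).
k^0.5 = 0.42 / (0.020 + 0.015 + 0.110) = 0.42 / 0.145 = 2.8966
k* = 2.8966^(1/0.5) ≈ 8.3903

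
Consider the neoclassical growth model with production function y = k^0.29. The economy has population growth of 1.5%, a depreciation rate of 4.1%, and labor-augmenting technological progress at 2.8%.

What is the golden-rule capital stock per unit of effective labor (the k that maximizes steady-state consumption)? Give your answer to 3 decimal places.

k_gold ≈ 5.727

The golden rule sets f'(k) = n + g + δ, i.e. α·k^(α−1) = n + g + δ.
So k^(1−α) = α / (n + g + δ) = 0.29 / 0.084 = 3.4524.
k_gold = 3.4524^(1/0.71) ≈ 5.7269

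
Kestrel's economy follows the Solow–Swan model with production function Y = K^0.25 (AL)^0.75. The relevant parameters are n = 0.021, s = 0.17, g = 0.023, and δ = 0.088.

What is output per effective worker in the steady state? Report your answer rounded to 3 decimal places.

y* ≈ 1.088

Steady state requires s·f(k) = (n + g + δ)·k, i.e. s·k^α = (n + g + δ)·k.
Rearranging, k^(1−α) = s / (n + g + δ).
k^0.75 = 0.17 / (0.021 + 0.023 + 0.088) = 0.17 / 0.132 = 1.2879
k* = 1.2879^(1/0.75) ≈ 1.4012
y* = (k*)^α = 1.4012^0.25 ≈ 1.0880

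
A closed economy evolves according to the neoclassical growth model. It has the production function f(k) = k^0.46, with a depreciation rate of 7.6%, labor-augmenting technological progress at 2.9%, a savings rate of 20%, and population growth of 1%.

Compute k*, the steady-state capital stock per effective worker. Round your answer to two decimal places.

k* ≈ 2.79

Steady state requires s·f(k) = (n + g + δ)·k, i.e. s·k^α = (n + g + δ)·k.
Dividing both sides by k: k^(1−α) = s / (n + g + δ).
k^0.54 = 0.20 / (0.010 + 0.029 + 0.076) = 0.20 / 0.115 = 1.7391
k* = 1.7391^(1/0.54) ≈ 2.7864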